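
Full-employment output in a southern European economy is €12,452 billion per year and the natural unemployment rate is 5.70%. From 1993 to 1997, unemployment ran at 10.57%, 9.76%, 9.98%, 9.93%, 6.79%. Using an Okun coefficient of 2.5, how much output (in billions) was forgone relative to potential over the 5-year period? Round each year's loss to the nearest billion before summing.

Year 1993: gap = -2.5 × (10.57 - 5.7) = -12.175%, loss ≈ 12452 × 12.175/100 ≈ 1516.
Year 1994: gap = -2.5 × (9.76 - 5.7) = -10.15%, loss ≈ 12452 × 10.15/100 ≈ 1264.
Year 1995: gap = -2.5 × (9.98 - 5.7) = -10.7%, loss ≈ 12452 × 10.7/100 ≈ 1332.
Year 1996: gap = -2.5 × (9.93 - 5.7) = -10.575%, loss ≈ 12452 × 10.575/100 ≈ 1317.
Year 1997: gap = -2.5 × (6.79 - 5.7) = -2.725%, loss ≈ 12452 × 2.725/100 ≈ 339.
Total lost output = 1516 + 1264 + 1332 + 1317 + 339 = 5768 billion.

€5,768 billion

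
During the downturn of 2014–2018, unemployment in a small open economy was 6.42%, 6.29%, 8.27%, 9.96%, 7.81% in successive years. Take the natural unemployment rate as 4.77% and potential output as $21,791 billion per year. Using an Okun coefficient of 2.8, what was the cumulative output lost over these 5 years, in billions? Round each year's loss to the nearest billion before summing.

$9,092 billion

Year 2014: gap = -2.8 × (6.42 - 4.77) = -4.62%, loss ≈ 21791 × 4.62/100 ≈ 1007.
Year 2015: gap = -2.8 × (6.29 - 4.77) = -4.256%, loss ≈ 21791 × 4.256/100 ≈ 927.
Year 2016: gap = -2.8 × (8.27 - 4.77) = -9.8%, loss ≈ 21791 × 9.8/100 ≈ 2136.
Year 2017: gap = -2.8 × (9.96 - 4.77) = -14.532%, loss ≈ 21791 × 14.532/100 ≈ 3167.
Year 2018: gap = -2.8 × (7.81 - 4.77) = -8.512%, loss ≈ 21791 × 8.512/100 ≈ 1855.
Total lost output = 1007 + 927 + 2136 + 3167 + 1855 = 9092 billion.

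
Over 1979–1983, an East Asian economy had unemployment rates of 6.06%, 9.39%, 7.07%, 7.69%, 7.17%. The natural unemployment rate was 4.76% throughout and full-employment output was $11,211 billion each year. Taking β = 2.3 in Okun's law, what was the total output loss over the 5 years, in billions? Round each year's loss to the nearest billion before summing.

$3,502 billion

Year 1979: gap = -2.3 × (6.06 - 4.76) = -2.99%, loss ≈ 11211 × 2.99/100 ≈ 335.
Year 1980: gap = -2.3 × (9.39 - 4.76) = -10.649%, loss ≈ 11211 × 10.649/100 ≈ 1194.
Year 1981: gap = -2.3 × (7.07 - 4.76) = -5.313%, loss ≈ 11211 × 5.313/100 ≈ 596.
Year 1982: gap = -2.3 × (7.69 - 4.76) = -6.739%, loss ≈ 11211 × 6.739/100 ≈ 756.
Year 1983: gap = -2.3 × (7.17 - 4.76) = -5.543%, loss ≈ 11211 × 5.543/100 ≈ 621.
Total lost output = 335 + 1194 + 596 + 756 + 621 = 3502 billion.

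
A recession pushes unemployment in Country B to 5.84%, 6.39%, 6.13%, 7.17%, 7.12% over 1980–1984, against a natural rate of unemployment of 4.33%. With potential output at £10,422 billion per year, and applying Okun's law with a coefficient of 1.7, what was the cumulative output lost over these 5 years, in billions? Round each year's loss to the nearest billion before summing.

Year 1980: gap = -1.7 × (5.84 - 4.33) = -2.567%, loss ≈ 10422 × 2.567/100 ≈ 268.
Year 1981: gap = -1.7 × (6.39 - 4.33) = -3.502%, loss ≈ 10422 × 3.502/100 ≈ 365.
Year 1982: gap = -1.7 × (6.13 - 4.33) = -3.06%, loss ≈ 10422 × 3.06/100 ≈ 319.
Year 1983: gap = -1.7 × (7.17 - 4.33) = -4.828%, loss ≈ 10422 × 4.828/100 ≈ 503.
Year 1984: gap = -1.7 × (7.12 - 4.33) = -4.743%, loss ≈ 10422 × 4.743/100 ≈ 494.
Total lost output = 268 + 365 + 319 + 503 + 494 = 1949 billion.

£1,949 billion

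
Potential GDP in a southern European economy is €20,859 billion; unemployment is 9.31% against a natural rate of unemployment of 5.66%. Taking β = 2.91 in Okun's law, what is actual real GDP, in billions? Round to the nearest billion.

€18,643 billion

Unemployment gap = 9.31 - 5.66 = 3.65 points, so the output gap is -2.91 × 3.65 = -10.6215%.
Actual GDP = 20859 × (1 - 10.6215/100) = 20859 × 0.893785 ≈ 18643 billion.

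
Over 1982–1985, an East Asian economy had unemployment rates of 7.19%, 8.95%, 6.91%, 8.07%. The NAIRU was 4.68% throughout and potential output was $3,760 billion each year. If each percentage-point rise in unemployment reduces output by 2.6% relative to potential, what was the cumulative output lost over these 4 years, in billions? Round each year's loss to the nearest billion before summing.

Year 1982: gap = -2.6 × (7.19 - 4.68) = -6.526%, loss ≈ 3760 × 6.526/100 ≈ 245.
Year 1983: gap = -2.6 × (8.95 - 4.68) = -11.102%, loss ≈ 3760 × 11.102/100 ≈ 417.
Year 1984: gap = -2.6 × (6.91 - 4.68) = -5.798%, loss ≈ 3760 × 5.798/100 ≈ 218.
Year 1985: gap = -2.6 × (8.07 - 4.68) = -8.814%, loss ≈ 3760 × 8.814/100 ≈ 331.
Total lost output = 245 + 417 + 218 + 331 = 1211 billion.

$1,211 billion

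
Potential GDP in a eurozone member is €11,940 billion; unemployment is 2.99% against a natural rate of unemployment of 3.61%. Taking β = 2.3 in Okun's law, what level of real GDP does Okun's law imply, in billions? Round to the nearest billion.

Unemployment gap = 2.99 - 3.61 = -0.62 points, so the output gap is -2.3 × (-0.62) = 1.426%.
Actual GDP = 11940 × (1 + 1.426/100) = 11940 × 1.01426 ≈ 12110 billion.

€12,110 billion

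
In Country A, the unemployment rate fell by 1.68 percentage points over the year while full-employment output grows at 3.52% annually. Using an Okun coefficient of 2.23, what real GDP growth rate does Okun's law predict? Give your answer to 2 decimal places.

7.27%

Growth-rate Okun's law: g_Y = g_Y* - β × Δu.
g_Y = 3.52 - 2.23 × (-1.68) = 3.52 + 3.7464 = 7.2664%, i.e. 7.27% to 2 d.p.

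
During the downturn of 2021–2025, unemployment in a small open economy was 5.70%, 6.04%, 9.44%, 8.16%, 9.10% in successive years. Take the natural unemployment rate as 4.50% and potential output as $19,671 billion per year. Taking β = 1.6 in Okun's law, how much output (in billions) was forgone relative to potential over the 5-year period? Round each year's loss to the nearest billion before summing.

$5,018 billion

Year 2021: gap = -1.6 × (5.7 - 4.5) = -1.92%, loss ≈ 19671 × 1.92/100 ≈ 378.
Year 2022: gap = -1.6 × (6.04 - 4.5) = -2.464%, loss ≈ 19671 × 2.464/100 ≈ 485.
Year 2023: gap = -1.6 × (9.44 - 4.5) = -7.904%, loss ≈ 19671 × 7.904/100 ≈ 1555.
Year 2024: gap = -1.6 × (8.16 - 4.5) = -5.856%, loss ≈ 19671 × 5.856/100 ≈ 1152.
Year 2025: gap = -1.6 × (9.1 - 4.5) = -7.36%, loss ≈ 19671 × 7.36/100 ≈ 1448.
Total lost output = 378 + 485 + 1555 + 1152 + 1448 = 5018 billion.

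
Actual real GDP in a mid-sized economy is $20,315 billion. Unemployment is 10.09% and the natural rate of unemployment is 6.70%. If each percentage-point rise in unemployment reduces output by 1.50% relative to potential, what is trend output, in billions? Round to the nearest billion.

$21,403 billion

Unemployment gap = 10.09 - 6.7 = 3.39 points, so output gap = -1.5 × 3.39 = -5.085%.
Since Y = Y* × (1 + gap/100), Y* = 20315/0.94915 ≈ 21403 billion.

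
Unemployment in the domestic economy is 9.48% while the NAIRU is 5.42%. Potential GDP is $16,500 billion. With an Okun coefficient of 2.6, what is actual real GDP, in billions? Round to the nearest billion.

Unemployment gap = 9.48 - 5.42 = 4.06 points, so the output gap is -2.6 × 4.06 = -10.556%.
Actual GDP = 16500 × (1 - 10.556/100) = 16500 × 0.89444 ≈ 14758 billion.

$14,758 billion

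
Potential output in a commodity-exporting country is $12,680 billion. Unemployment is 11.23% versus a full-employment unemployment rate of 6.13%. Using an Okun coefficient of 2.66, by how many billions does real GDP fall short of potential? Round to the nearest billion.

Output gap = -2.66 × (11.23 - 6.13) = -2.66 × 5.1 = -13.566%.
Actual GDP ≈ 12680 × 0.86434 ≈ 10960 billion, so the shortfall is 12680 - 10960 = 1720 billion.

$1,720 billion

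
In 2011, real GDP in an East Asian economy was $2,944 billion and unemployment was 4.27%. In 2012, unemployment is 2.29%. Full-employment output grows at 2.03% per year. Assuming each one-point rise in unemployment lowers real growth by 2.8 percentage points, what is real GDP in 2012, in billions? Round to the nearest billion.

Δu = 2.29 - 4.27 = -1.98 points.
Okun's law (growth form): g_Y = g_Y* - β × Δu = 2.03 - 2.8 × (-1.98) = 2.03 + 5.544 = 7.574%.
Real GDP in the next year = 2944 × (1 + 7.574/100) = 2944 × 1.07574 ≈ 3167 billion.

$3,167 billion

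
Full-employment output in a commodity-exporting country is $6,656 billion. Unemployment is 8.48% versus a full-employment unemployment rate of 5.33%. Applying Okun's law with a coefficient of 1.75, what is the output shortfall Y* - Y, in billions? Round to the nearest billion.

Output gap = -1.75 × (8.48 - 5.33) = -1.75 × 3.15 = -5.5125%.
Actual GDP ≈ 6656 × 0.944875 ≈ 6289 billion, so the shortfall is 6656 - 6289 = 367 billion.

$367 billion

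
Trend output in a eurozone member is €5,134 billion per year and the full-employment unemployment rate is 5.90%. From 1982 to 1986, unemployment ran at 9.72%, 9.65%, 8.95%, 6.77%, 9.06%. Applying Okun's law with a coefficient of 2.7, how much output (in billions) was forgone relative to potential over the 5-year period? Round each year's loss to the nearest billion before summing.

€2,032 billion

Year 1982: gap = -2.7 × (9.72 - 5.9) = -10.314%, loss ≈ 5134 × 10.314/100 ≈ 530.
Year 1983: gap = -2.7 × (9.65 - 5.9) = -10.125%, loss ≈ 5134 × 10.125/100 ≈ 520.
Year 1984: gap = -2.7 × (8.95 - 5.9) = -8.235%, loss ≈ 5134 × 8.235/100 ≈ 423.
Year 1985: gap = -2.7 × (6.77 - 5.9) = -2.349%, loss ≈ 5134 × 2.349/100 ≈ 121.
Year 1986: gap = -2.7 × (9.06 - 5.9) = -8.532%, loss ≈ 5134 × 8.532/100 ≈ 438.
Total lost output = 530 + 520 + 423 + 121 + 438 = 2032 billion.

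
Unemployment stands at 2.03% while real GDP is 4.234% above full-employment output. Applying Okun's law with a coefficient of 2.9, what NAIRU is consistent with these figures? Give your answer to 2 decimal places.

From Okun's law, u - u* = -(output gap)/β = -(4.234)/2.9 = -1.46 points.
So u* = 2.03 + 1.46 = 3.49%.

3.49%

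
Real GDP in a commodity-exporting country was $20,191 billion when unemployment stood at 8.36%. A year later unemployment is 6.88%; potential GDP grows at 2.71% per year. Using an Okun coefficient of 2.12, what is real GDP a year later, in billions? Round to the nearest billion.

$21,372 billion

Δu = 6.88 - 8.36 = -1.48 points.
Okun's law (growth form): g_Y = g_Y* - β × Δu = 2.71 - 2.12 × (-1.48) = 2.71 + 3.1376 = 5.8476%.
Real GDP in the next year = 20191 × (1 + 5.8476/100) = 20191 × 1.058476 ≈ 21372 billion.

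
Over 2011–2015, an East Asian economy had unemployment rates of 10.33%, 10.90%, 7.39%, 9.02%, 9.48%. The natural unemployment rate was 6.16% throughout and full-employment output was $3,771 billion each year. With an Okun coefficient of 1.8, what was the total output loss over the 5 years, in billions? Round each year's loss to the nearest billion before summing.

Year 2011: gap = -1.8 × (10.33 - 6.16) = -7.506%, loss ≈ 3771 × 7.506/100 ≈ 283.
Year 2012: gap = -1.8 × (10.9 - 6.16) = -8.532%, loss ≈ 3771 × 8.532/100 ≈ 322.
Year 2013: gap = -1.8 × (7.39 - 6.16) = -2.214%, loss ≈ 3771 × 2.214/100 ≈ 83.
Year 2014: gap = -1.8 × (9.02 - 6.16) = -5.148%, loss ≈ 3771 × 5.148/100 ≈ 194.
Year 2015: gap = -1.8 × (9.48 - 6.16) = -5.976%, loss ≈ 3771 × 5.976/100 ≈ 225.
Total lost output = 283 + 322 + 83 + 194 + 225 = 1107 billion.

$1,107 billion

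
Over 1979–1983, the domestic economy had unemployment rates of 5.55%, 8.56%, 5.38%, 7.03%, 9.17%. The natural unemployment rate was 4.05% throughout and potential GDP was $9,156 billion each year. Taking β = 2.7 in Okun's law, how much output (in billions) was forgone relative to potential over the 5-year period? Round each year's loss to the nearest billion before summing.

$3,818 billion

Year 1979: gap = -2.7 × (5.55 - 4.05) = -4.05%, loss ≈ 9156 × 4.05/100 ≈ 371.
Year 1980: gap = -2.7 × (8.56 - 4.05) = -12.177%, loss ≈ 9156 × 12.177/100 ≈ 1115.
Year 1981: gap = -2.7 × (5.38 - 4.05) = -3.591%, loss ≈ 9156 × 3.591/100 ≈ 329.
Year 1982: gap = -2.7 × (7.03 - 4.05) = -8.046%, loss ≈ 9156 × 8.046/100 ≈ 737.
Year 1983: gap = -2.7 × (9.17 - 4.05) = -13.824%, loss ≈ 9156 × 13.824/100 ≈ 1266.
Total lost output = 371 + 1115 + 329 + 737 + 1266 = 3818 billion.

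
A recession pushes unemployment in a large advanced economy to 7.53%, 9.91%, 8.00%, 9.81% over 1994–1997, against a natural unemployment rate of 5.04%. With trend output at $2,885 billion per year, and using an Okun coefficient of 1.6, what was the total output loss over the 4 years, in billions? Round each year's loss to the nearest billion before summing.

$697 billion

Year 1994: gap = -1.6 × (7.53 - 5.04) = -3.984%, loss ≈ 2885 × 3.984/100 ≈ 115.
Year 1995: gap = -1.6 × (9.91 - 5.04) = -7.792%, loss ≈ 2885 × 7.792/100 ≈ 225.
Year 1996: gap = -1.6 × (8 - 5.04) = -4.736%, loss ≈ 2885 × 4.736/100 ≈ 137.
Year 1997: gap = -1.6 × (9.81 - 5.04) = -7.632%, loss ≈ 2885 × 7.632/100 ≈ 220.
Total lost output = 115 + 225 + 137 + 220 = 697 billion.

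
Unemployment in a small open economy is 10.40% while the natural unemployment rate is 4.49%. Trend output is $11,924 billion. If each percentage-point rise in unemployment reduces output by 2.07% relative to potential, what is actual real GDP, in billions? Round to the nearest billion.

Unemployment gap = 10.4 - 4.49 = 5.91 points, so the output gap is -2.07 × 5.91 = -12.2337%.
Actual GDP = 11924 × (1 - 12.2337/100) = 11924 × 0.877663 ≈ 10465 billion.

$10,465 billion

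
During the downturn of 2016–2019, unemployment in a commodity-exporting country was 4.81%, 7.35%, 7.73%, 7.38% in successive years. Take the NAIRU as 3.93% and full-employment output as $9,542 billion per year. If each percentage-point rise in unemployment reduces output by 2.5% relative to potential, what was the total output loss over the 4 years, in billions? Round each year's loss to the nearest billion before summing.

$2,755 billion

Year 2016: gap = -2.5 × (4.81 - 3.93) = -2.2%, loss ≈ 9542 × 2.2/100 ≈ 210.
Year 2017: gap = -2.5 × (7.35 - 3.93) = -8.55%, loss ≈ 9542 × 8.55/100 ≈ 816.
Year 2018: gap = -2.5 × (7.73 - 3.93) = -9.5%, loss ≈ 9542 × 9.5/100 ≈ 906.
Year 2019: gap = -2.5 × (7.38 - 3.93) = -8.625%, loss ≈ 9542 × 8.625/100 ≈ 823.
Total lost output = 210 + 816 + 906 + 823 = 2755 billion.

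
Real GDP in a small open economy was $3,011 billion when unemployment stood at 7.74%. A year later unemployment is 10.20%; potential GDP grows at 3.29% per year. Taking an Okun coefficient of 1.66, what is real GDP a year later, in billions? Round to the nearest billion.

Δu = 10.2 - 7.74 = 2.46 points.
Okun's law (growth form): g_Y = g_Y* - β × Δu = 3.29 - 1.66 × (2.46) = 3.29 - 4.0836 = -0.7936%.
Real GDP in the next year = 3011 × (1 - 0.7936/100) = 3011 × 0.992064 ≈ 2987 billion.

$2,987 billion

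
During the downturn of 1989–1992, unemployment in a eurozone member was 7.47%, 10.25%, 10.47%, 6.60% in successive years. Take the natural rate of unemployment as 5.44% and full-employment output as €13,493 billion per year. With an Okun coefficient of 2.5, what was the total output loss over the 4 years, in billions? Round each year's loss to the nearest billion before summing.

€4,396 billion

Year 1989: gap = -2.5 × (7.47 - 5.44) = -5.075%, loss ≈ 13493 × 5.075/100 ≈ 685.
Year 1990: gap = -2.5 × (10.25 - 5.44) = -12.025%, loss ≈ 13493 × 12.025/100 ≈ 1623.
Year 1991: gap = -2.5 × (10.47 - 5.44) = -12.575%, loss ≈ 13493 × 12.575/100 ≈ 1697.
Year 1992: gap = -2.5 × (6.6 - 5.44) = -2.9%, loss ≈ 13493 × 2.9/100 ≈ 391.
Total lost output = 685 + 1623 + 1697 + 391 = 4396 billion.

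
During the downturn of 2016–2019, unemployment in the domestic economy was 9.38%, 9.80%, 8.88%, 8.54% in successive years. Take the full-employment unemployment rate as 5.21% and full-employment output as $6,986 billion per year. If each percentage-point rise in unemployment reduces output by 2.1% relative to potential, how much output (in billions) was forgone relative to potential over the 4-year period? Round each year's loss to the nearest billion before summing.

$2,312 billion

Year 2016: gap = -2.1 × (9.38 - 5.21) = -8.757%, loss ≈ 6986 × 8.757/100 ≈ 612.
Year 2017: gap = -2.1 × (9.8 - 5.21) = -9.639%, loss ≈ 6986 × 9.639/100 ≈ 673.
Year 2018: gap = -2.1 × (8.88 - 5.21) = -7.707%, loss ≈ 6986 × 7.707/100 ≈ 538.
Year 2019: gap = -2.1 × (8.54 - 5.21) = -6.993%, loss ≈ 6986 × 6.993/100 ≈ 489.
Total lost output = 612 + 673 + 538 + 489 = 2312 billion.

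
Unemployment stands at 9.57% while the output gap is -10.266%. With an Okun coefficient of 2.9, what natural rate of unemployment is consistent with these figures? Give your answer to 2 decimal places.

From Okun's law, u - u* = -(output gap)/β = -(-10.266)/2.9 = 3.54 points.
So u* = 9.57 - 3.54 = 6.03%.

6.03%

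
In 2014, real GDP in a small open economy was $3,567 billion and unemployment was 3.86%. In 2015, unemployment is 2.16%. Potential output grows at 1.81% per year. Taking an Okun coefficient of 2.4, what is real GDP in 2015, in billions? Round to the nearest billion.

Δu = 2.16 - 3.86 = -1.7 points.
Okun's law (growth form): g_Y = g_Y* - β × Δu = 1.81 - 2.4 × (-1.70) = 1.81 + 4.08 = 5.89%.
Real GDP in the next year = 3567 × (1 + 5.89/100) = 3567 × 1.0589 ≈ 3777 billion.

$3,777 billion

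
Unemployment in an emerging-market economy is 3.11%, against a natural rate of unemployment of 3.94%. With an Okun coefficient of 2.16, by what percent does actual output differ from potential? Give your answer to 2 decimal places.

1.79%

The unemployment gap is 3.11 - 3.94 = -0.83 percentage points.
Okun's law gives an output gap of -2.16 × (-0.83) = 1.7928%, i.e. 1.79% above potential.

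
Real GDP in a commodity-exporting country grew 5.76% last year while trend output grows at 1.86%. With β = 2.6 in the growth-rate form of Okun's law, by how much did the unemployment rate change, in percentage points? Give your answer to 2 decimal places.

Growth-rate Okun's law: g_Y = g_Y* - β × Δu, so Δu = (g_Y* - g_Y)/β.
Δu = (1.86 - 5.76)/2.6 = -3.9/2.6 = -1.50 percentage points.

-1.50 percentage points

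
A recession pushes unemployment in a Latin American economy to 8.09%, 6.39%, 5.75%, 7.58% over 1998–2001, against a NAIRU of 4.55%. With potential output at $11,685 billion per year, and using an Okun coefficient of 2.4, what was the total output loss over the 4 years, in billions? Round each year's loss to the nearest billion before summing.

$2,696 billion

Year 1998: gap = -2.4 × (8.09 - 4.55) = -8.496%, loss ≈ 11685 × 8.496/100 ≈ 993.
Year 1999: gap = -2.4 × (6.39 - 4.55) = -4.416%, loss ≈ 11685 × 4.416/100 ≈ 516.
Year 2000: gap = -2.4 × (5.75 - 4.55) = -2.88%, loss ≈ 11685 × 2.88/100 ≈ 337.
Year 2001: gap = -2.4 × (7.58 - 4.55) = -7.272%, loss ≈ 11685 × 7.272/100 ≈ 850.
Total lost output = 993 + 516 + 337 + 850 = 2696 billion.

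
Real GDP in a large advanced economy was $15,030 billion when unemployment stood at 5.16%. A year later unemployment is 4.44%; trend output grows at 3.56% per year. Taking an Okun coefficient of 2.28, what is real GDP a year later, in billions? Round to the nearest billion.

Δu = 4.44 - 5.16 = -0.72 points.
Okun's law (growth form): g_Y = g_Y* - β × Δu = 3.56 - 2.28 × (-0.72) = 3.56 + 1.6416 = 5.2016%.
Real GDP in the next year = 15030 × (1 + 5.2016/100) = 15030 × 1.052016 ≈ 15812 billion.

$15,812 billion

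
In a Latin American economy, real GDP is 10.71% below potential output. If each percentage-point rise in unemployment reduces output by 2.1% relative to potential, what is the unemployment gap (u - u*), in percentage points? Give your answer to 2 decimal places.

Okun's law: output gap = -β × (u - u*), so u - u* = -(output gap)/β.
u - u* = -(-10.71)/2.1 = 5.1 percentage points.

5.10 percentage points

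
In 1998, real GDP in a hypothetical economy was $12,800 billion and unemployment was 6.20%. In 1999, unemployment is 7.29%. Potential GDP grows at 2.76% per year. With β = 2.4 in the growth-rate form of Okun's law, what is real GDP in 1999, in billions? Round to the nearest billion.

Δu = 7.29 - 6.2 = 1.09 points.
Okun's law (growth form): g_Y = g_Y* - β × Δu = 2.76 - 2.4 × (1.09) = 2.76 - 2.616 = 0.144%.
Real GDP in the next year = 12800 × (1 + 0.144/100) = 12800 × 1.00144 ≈ 12818 billion.

$12,818 billion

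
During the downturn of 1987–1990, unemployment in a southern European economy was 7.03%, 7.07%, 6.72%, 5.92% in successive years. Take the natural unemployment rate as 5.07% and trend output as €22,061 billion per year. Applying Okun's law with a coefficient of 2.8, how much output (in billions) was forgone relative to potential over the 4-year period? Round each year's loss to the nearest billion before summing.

€3,990 billion

Year 1987: gap = -2.8 × (7.03 - 5.07) = -5.488%, loss ≈ 22061 × 5.488/100 ≈ 1211.
Year 1988: gap = -2.8 × (7.07 - 5.07) = -5.6%, loss ≈ 22061 × 5.6/100 ≈ 1235.
Year 1989: gap = -2.8 × (6.72 - 5.07) = -4.62%, loss ≈ 22061 × 4.62/100 ≈ 1019.
Year 1990: gap = -2.8 × (5.92 - 5.07) = -2.38%, loss ≈ 22061 × 2.38/100 ≈ 525.
Total lost output = 1211 + 1235 + 1019 + 525 = 3990 billion.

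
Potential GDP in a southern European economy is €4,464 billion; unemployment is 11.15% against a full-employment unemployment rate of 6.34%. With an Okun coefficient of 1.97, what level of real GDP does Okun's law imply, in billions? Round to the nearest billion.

€4,041 billion

Unemployment gap = 11.15 - 6.34 = 4.81 points, so the output gap is -1.97 × 4.81 = -9.4757%.
Actual GDP = 4464 × (1 - 9.4757/100) = 4464 × 0.905243 ≈ 4041 billion.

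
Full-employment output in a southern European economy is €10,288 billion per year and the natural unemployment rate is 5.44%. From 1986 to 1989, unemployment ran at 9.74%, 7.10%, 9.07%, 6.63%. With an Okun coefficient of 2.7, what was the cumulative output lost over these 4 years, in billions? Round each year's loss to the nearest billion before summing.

Year 1986: gap = -2.7 × (9.74 - 5.44) = -11.61%, loss ≈ 10288 × 11.61/100 ≈ 1194.
Year 1987: gap = -2.7 × (7.1 - 5.44) = -4.482%, loss ≈ 10288 × 4.482/100 ≈ 461.
Year 1988: gap = -2.7 × (9.07 - 5.44) = -9.801%, loss ≈ 10288 × 9.801/100 ≈ 1008.
Year 1989: gap = -2.7 × (6.63 - 5.44) = -3.213%, loss ≈ 10288 × 3.213/100 ≈ 331.
Total lost output = 1194 + 461 + 1008 + 331 = 2994 billion.

€2,994 billion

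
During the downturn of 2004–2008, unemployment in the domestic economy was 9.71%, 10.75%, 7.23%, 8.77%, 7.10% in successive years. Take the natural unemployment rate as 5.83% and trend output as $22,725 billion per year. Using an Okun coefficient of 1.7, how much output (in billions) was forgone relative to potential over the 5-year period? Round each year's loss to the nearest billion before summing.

$5,568 billion

Year 2004: gap = -1.7 × (9.71 - 5.83) = -6.596%, loss ≈ 22725 × 6.596/100 ≈ 1499.
Year 2005: gap = -1.7 × (10.75 - 5.83) = -8.364%, loss ≈ 22725 × 8.364/100 ≈ 1901.
Year 2006: gap = -1.7 × (7.23 - 5.83) = -2.38%, loss ≈ 22725 × 2.38/100 ≈ 541.
Year 2007: gap = -1.7 × (8.77 - 5.83) = -4.998%, loss ≈ 22725 × 4.998/100 ≈ 1136.
Year 2008: gap = -1.7 × (7.1 - 5.83) = -2.159%, loss ≈ 22725 × 2.159/100 ≈ 491.
Total lost output = 1499 + 1901 + 541 + 1136 + 491 = 5568 billion.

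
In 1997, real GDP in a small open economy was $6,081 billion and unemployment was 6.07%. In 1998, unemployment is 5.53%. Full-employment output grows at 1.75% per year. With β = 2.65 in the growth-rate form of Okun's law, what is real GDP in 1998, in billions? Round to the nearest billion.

Δu = 5.53 - 6.07 = -0.54 points.
Okun's law (growth form): g_Y = g_Y* - β × Δu = 1.75 - 2.65 × (-0.54) = 1.75 + 1.431 = 3.181%.
Real GDP in the next year = 6081 × (1 + 3.181/100) = 6081 × 1.03181 ≈ 6274 billion.

$6,274 billion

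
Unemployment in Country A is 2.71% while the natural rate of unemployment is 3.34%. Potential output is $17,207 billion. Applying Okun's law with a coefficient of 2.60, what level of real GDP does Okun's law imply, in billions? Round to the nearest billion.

$17,489 billion

Unemployment gap = 2.71 - 3.34 = -0.63 points, so the output gap is -2.6 × (-0.63) = 1.638%.
Actual GDP = 17207 × (1 + 1.638/100) = 17207 × 1.01638 ≈ 17489 billion.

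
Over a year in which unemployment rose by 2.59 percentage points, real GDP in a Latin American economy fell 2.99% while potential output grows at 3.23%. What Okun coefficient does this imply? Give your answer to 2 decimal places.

Growth form: g_Y = g_Y* - β × Δu, so β = (g_Y* - g_Y)/Δu.
β = (3.23 + 2.99)/2.59 = 6.22/2.59 = 2.40.

β ≈ 2.40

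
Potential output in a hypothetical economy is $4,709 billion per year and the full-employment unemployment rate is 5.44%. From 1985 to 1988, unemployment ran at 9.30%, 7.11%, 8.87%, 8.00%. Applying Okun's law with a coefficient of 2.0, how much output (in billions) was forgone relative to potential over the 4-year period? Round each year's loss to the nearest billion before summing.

$1,085 billion

Year 1985: gap = -2.0 × (9.3 - 5.44) = -7.72%, loss ≈ 4709 × 7.72/100 ≈ 364.
Year 1986: gap = -2.0 × (7.11 - 5.44) = -3.34%, loss ≈ 4709 × 3.34/100 ≈ 157.
Year 1987: gap = -2.0 × (8.87 - 5.44) = -6.86%, loss ≈ 4709 × 6.86/100 ≈ 323.
Year 1988: gap = -2.0 × (8 - 5.44) = -5.12%, loss ≈ 4709 × 5.12/100 ≈ 241.
Total lost output = 364 + 157 + 323 + 241 = 1085 billion.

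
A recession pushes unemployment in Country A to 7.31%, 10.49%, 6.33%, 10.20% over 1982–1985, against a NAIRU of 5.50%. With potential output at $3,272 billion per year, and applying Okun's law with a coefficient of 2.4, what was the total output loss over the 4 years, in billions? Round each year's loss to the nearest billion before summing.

Year 1982: gap = -2.4 × (7.31 - 5.5) = -4.344%, loss ≈ 3272 × 4.344/100 ≈ 142.
Year 1983: gap = -2.4 × (10.49 - 5.5) = -11.976%, loss ≈ 3272 × 11.976/100 ≈ 392.
Year 1984: gap = -2.4 × (6.33 - 5.5) = -1.992%, loss ≈ 3272 × 1.992/100 ≈ 65.
Year 1985: gap = -2.4 × (10.2 - 5.5) = -11.28%, loss ≈ 3272 × 11.28/100 ≈ 369.
Total lost output = 142 + 392 + 65 + 369 = 968 billion.

$968 billion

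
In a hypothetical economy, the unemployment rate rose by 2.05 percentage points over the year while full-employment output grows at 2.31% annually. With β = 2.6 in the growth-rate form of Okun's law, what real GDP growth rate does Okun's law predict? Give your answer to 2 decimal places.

Growth-rate Okun's law: g_Y = g_Y* - β × Δu.
g_Y = 2.31 - 2.6 × (2.05) = 2.31 - 5.33 = -3.02%, i.e. -3.02% to 2 d.p.

-3.02%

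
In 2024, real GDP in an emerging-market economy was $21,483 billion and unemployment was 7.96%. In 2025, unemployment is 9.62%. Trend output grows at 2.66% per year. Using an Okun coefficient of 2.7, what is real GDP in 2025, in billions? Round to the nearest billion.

$21,092 billion

Δu = 9.62 - 7.96 = 1.66 points.
Okun's law (growth form): g_Y = g_Y* - β × Δu = 2.66 - 2.7 × (1.66) = 2.66 - 4.482 = -1.822%.
Real GDP in the next year = 21483 × (1 - 1.822/100) = 21483 × 0.98178 ≈ 21092 billion.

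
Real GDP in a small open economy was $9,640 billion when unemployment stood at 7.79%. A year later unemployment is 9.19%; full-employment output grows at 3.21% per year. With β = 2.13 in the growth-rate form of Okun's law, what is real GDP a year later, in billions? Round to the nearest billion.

Δu = 9.19 - 7.79 = 1.4 points.
Okun's law (growth form): g_Y = g_Y* - β × Δu = 3.21 - 2.13 × (1.40) = 3.21 - 2.982 = 0.228%.
Real GDP in the next year = 9640 × (1 + 0.228/100) = 9640 × 1.00228 ≈ 9662 billion.

$9,662 billion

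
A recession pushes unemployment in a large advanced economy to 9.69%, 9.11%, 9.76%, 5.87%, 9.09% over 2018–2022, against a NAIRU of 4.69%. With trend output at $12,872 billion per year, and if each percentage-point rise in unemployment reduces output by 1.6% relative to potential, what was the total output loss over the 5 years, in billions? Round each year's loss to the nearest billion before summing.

Year 2018: gap = -1.6 × (9.69 - 4.69) = -8%, loss ≈ 12872 × 8/100 ≈ 1030.
Year 2019: gap = -1.6 × (9.11 - 4.69) = -7.072%, loss ≈ 12872 × 7.072/100 ≈ 910.
Year 2020: gap = -1.6 × (9.76 - 4.69) = -8.112%, loss ≈ 12872 × 8.112/100 ≈ 1044.
Year 2021: gap = -1.6 × (5.87 - 4.69) = -1.888%, loss ≈ 12872 × 1.888/100 ≈ 243.
Year 2022: gap = -1.6 × (9.09 - 4.69) = -7.04%, loss ≈ 12872 × 7.04/100 ≈ 906.
Total lost output = 1030 + 910 + 1044 + 243 + 906 = 4133 billion.

$4,133 billion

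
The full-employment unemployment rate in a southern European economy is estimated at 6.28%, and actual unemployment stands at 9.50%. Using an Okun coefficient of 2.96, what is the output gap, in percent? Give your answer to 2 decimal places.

-9.53%

The unemployment gap is 9.5 - 6.28 = 3.22 percentage points.
Okun's law gives an output gap of -2.96 × 3.22 = -9.5312%, i.e. 9.53% below potential.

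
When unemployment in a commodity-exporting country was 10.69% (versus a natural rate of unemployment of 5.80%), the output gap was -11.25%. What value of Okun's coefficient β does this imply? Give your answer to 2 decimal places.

β ≈ 2.30

Okun's law: output gap = -β × (u - u*).
-11.25 = -β × (10.69 - 5.8) = -β × 4.89, so β = 11.25/4.89 = 2.30.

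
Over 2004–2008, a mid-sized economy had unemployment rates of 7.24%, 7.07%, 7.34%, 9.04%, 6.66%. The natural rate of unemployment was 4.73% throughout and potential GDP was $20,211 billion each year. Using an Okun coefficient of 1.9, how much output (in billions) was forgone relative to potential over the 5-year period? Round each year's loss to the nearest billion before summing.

Year 2004: gap = -1.9 × (7.24 - 4.73) = -4.769%, loss ≈ 20211 × 4.769/100 ≈ 964.
Year 2005: gap = -1.9 × (7.07 - 4.73) = -4.446%, loss ≈ 20211 × 4.446/100 ≈ 899.
Year 2006: gap = -1.9 × (7.34 - 4.73) = -4.959%, loss ≈ 20211 × 4.959/100 ≈ 1002.
Year 2007: gap = -1.9 × (9.04 - 4.73) = -8.189%, loss ≈ 20211 × 8.189/100 ≈ 1655.
Year 2008: gap = -1.9 × (6.66 - 4.73) = -3.667%, loss ≈ 20211 × 3.667/100 ≈ 741.
Total lost output = 964 + 899 + 1002 + 1655 + 741 = 5261 billion.

$5,261 billion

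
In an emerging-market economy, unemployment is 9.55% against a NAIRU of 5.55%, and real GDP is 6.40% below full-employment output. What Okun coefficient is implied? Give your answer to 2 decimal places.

β ≈ 1.60

Okun's law: output gap = -β × (u - u*).
-6.40 = -β × (9.55 - 5.55) = -β × 4, so β = 6.4/4 = 1.60.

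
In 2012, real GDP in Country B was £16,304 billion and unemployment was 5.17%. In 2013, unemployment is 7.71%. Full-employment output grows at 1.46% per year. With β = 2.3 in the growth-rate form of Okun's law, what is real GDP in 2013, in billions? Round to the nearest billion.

Δu = 7.71 - 5.17 = 2.54 points.
Okun's law (growth form): g_Y = g_Y* - β × Δu = 1.46 - 2.3 × (2.54) = 1.46 - 5.842 = -4.382%.
Real GDP in the next year = 16304 × (1 - 4.382/100) = 16304 × 0.95618 ≈ 15590 billion.

£15,590 billion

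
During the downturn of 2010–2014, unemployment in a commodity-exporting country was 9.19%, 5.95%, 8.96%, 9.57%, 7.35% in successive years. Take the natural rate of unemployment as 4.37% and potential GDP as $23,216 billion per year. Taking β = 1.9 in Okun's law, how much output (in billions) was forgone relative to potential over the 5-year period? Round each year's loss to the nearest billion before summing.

Year 2010: gap = -1.9 × (9.19 - 4.37) = -9.158%, loss ≈ 23216 × 9.158/100 ≈ 2126.
Year 2011: gap = -1.9 × (5.95 - 4.37) = -3.002%, loss ≈ 23216 × 3.002/100 ≈ 697.
Year 2012: gap = -1.9 × (8.96 - 4.37) = -8.721%, loss ≈ 23216 × 8.721/100 ≈ 2025.
Year 2013: gap = -1.9 × (9.57 - 4.37) = -9.88%, loss ≈ 23216 × 9.88/100 ≈ 2294.
Year 2014: gap = -1.9 × (7.35 - 4.37) = -5.662%, loss ≈ 23216 × 5.662/100 ≈ 1314.
Total lost output = 2126 + 697 + 2025 + 2294 + 1314 = 8456 billion.

$8,456 billion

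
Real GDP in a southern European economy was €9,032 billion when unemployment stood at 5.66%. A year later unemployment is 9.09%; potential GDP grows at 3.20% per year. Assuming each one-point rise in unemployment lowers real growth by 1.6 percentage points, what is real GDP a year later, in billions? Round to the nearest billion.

Δu = 9.09 - 5.66 = 3.43 points.
Okun's law (growth form): g_Y = g_Y* - β × Δu = 3.20 - 1.6 × (3.43) = 3.2 - 5.488 = -2.288%.
Real GDP in the next year = 9032 × (1 - 2.288/100) = 9032 × 0.97712 ≈ 8825 billion.

€8,825 billion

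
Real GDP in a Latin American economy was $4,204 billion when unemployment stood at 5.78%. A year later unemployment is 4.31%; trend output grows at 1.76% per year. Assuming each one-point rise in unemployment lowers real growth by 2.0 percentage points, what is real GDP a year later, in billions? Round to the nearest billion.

$4,402 billion

Δu = 4.31 - 5.78 = -1.47 points.
Okun's law (growth form): g_Y = g_Y* - β × Δu = 1.76 - 2.0 × (-1.47) = 1.76 + 2.94 = 4.7%.
Real GDP in the next year = 4204 × (1 + 4.7/100) = 4204 × 1.047 ≈ 4402 billion.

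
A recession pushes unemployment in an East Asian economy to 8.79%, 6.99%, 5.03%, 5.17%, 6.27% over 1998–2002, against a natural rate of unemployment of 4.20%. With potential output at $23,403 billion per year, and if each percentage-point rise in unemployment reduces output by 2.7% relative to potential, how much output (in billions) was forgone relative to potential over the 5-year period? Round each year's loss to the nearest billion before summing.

Year 1998: gap = -2.7 × (8.79 - 4.2) = -12.393%, loss ≈ 23403 × 12.393/100 ≈ 2900.
Year 1999: gap = -2.7 × (6.99 - 4.2) = -7.533%, loss ≈ 23403 × 7.533/100 ≈ 1763.
Year 2000: gap = -2.7 × (5.03 - 4.2) = -2.241%, loss ≈ 23403 × 2.241/100 ≈ 524.
Year 2001: gap = -2.7 × (5.17 - 4.2) = -2.619%, loss ≈ 23403 × 2.619/100 ≈ 613.
Year 2002: gap = -2.7 × (6.27 - 4.2) = -5.589%, loss ≈ 23403 × 5.589/100 ≈ 1308.
Total lost output = 2900 + 1763 + 524 + 613 + 1308 = 7108 billion.

$7,108 billion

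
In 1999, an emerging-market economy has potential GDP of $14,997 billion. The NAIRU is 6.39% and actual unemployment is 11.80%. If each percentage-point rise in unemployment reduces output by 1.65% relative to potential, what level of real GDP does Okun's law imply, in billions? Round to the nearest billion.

$13,658 billion

Unemployment gap = 11.8 - 6.39 = 5.41 points, so the output gap is -1.65 × 5.41 = -8.9265%.
Actual GDP = 14997 × (1 - 8.9265/100) = 14997 × 0.910735 ≈ 13658 billion.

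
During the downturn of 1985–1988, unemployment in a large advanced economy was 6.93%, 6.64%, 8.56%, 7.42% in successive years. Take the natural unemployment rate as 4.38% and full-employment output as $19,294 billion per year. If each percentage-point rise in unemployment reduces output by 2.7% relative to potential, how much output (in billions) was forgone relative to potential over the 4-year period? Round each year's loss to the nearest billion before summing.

Year 1985: gap = -2.7 × (6.93 - 4.38) = -6.885%, loss ≈ 19294 × 6.885/100 ≈ 1328.
Year 1986: gap = -2.7 × (6.64 - 4.38) = -6.102%, loss ≈ 19294 × 6.102/100 ≈ 1177.
Year 1987: gap = -2.7 × (8.56 - 4.38) = -11.286%, loss ≈ 19294 × 11.286/100 ≈ 2178.
Year 1988: gap = -2.7 × (7.42 - 4.38) = -8.208%, loss ≈ 19294 × 8.208/100 ≈ 1584.
Total lost output = 1328 + 1177 + 2178 + 1584 = 6267 billion.

$6,267 billion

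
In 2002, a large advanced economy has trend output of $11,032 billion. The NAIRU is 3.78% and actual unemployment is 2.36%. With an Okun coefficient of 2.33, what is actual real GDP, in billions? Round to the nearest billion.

Unemployment gap = 2.36 - 3.78 = -1.42 points, so the output gap is -2.33 × (-1.42) = 3.3086%.
Actual GDP = 11032 × (1 + 3.3086/100) = 11032 × 1.033086 ≈ 11397 billion.

$11,397 billion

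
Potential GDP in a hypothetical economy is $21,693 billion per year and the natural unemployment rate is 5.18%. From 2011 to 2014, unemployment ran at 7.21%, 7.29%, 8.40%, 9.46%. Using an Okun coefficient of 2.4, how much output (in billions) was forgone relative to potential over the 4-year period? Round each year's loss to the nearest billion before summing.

Year 2011: gap = -2.4 × (7.21 - 5.18) = -4.872%, loss ≈ 21693 × 4.872/100 ≈ 1057.
Year 2012: gap = -2.4 × (7.29 - 5.18) = -5.064%, loss ≈ 21693 × 5.064/100 ≈ 1099.
Year 2013: gap = -2.4 × (8.4 - 5.18) = -7.728%, loss ≈ 21693 × 7.728/100 ≈ 1676.
Year 2014: gap = -2.4 × (9.46 - 5.18) = -10.272%, loss ≈ 21693 × 10.272/100 ≈ 2228.
Total lost output = 1057 + 1099 + 1676 + 2228 = 6060 billion.

$6,060 billion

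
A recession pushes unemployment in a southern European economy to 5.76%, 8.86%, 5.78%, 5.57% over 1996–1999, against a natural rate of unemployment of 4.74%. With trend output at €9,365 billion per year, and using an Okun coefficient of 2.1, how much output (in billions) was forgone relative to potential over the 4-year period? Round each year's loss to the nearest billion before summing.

€1,379 billion

Year 1996: gap = -2.1 × (5.76 - 4.74) = -2.142%, loss ≈ 9365 × 2.142/100 ≈ 201.
Year 1997: gap = -2.1 × (8.86 - 4.74) = -8.652%, loss ≈ 9365 × 8.652/100 ≈ 810.
Year 1998: gap = -2.1 × (5.78 - 4.74) = -2.184%, loss ≈ 9365 × 2.184/100 ≈ 205.
Year 1999: gap = -2.1 × (5.57 - 4.74) = -1.743%, loss ≈ 9365 × 1.743/100 ≈ 163.
Total lost output = 201 + 810 + 205 + 163 = 1379 billion.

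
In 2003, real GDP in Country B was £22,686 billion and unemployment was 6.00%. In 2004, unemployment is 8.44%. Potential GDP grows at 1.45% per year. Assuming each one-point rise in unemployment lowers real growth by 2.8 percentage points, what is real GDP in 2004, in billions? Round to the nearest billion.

Δu = 8.44 - 6 = 2.44 points.
Okun's law (growth form): g_Y = g_Y* - β × Δu = 1.45 - 2.8 × (2.44) = 1.45 - 6.832 = -5.382%.
Real GDP in the next year = 22686 × (1 - 5.382/100) = 22686 × 0.94618 ≈ 21465 billion.

£21,465 billion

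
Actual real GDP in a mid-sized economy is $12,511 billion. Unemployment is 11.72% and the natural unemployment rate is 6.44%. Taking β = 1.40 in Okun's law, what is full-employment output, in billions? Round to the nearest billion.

Unemployment gap = 11.72 - 6.44 = 5.28 points, so output gap = -1.4 × 5.28 = -7.392%.
Since Y = Y* × (1 + gap/100), Y* = 12511/0.92608 ≈ 13510 billion.

$13,510 billion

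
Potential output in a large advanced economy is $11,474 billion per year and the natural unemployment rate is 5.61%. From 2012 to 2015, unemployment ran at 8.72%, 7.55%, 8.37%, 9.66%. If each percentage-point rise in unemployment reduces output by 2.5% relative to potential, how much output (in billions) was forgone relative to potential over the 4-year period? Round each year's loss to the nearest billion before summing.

Year 2012: gap = -2.5 × (8.72 - 5.61) = -7.775%, loss ≈ 11474 × 7.775/100 ≈ 892.
Year 2013: gap = -2.5 × (7.55 - 5.61) = -4.85%, loss ≈ 11474 × 4.85/100 ≈ 556.
Year 2014: gap = -2.5 × (8.37 - 5.61) = -6.9%, loss ≈ 11474 × 6.9/100 ≈ 792.
Year 2015: gap = -2.5 × (9.66 - 5.61) = -10.125%, loss ≈ 11474 × 10.125/100 ≈ 1162.
Total lost output = 892 + 556 + 792 + 1162 = 3402 billion.

$3,402 billion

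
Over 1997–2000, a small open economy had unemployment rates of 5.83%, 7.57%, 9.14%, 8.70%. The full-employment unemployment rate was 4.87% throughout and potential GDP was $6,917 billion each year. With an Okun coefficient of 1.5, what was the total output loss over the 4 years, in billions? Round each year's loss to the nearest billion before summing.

$1,220 billion

Year 1997: gap = -1.5 × (5.83 - 4.87) = -1.44%, loss ≈ 6917 × 1.44/100 ≈ 100.
Year 1998: gap = -1.5 × (7.57 - 4.87) = -4.05%, loss ≈ 6917 × 4.05/100 ≈ 280.
Year 1999: gap = -1.5 × (9.14 - 4.87) = -6.405%, loss ≈ 6917 × 6.405/100 ≈ 443.
Year 2000: gap = -1.5 × (8.7 - 4.87) = -5.745%, loss ≈ 6917 × 5.745/100 ≈ 397.
Total lost output = 100 + 280 + 443 + 397 = 1220 billion.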